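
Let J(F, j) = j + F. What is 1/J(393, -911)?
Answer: -1/518 ≈ -0.0019305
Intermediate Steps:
J(F, j) = F + j
1/J(393, -911) = 1/(393 - 911) = 1/(-518) = -1/518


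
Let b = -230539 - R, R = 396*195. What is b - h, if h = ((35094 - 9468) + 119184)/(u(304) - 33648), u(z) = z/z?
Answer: -10355022263/33647 ≈ -3.0775e+5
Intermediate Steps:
R = 77220
u(z) = 1
b = -307759 (b = -230539 - 1*77220 = -230539 - 77220 = -307759)
h = -144810/33647 (h = ((35094 - 9468) + 119184)/(1 - 33648) = (25626 + 119184)/(-33647) = 144810*(-1/33647) = -144810/33647 ≈ -4.3038)
b - h = -307759 - 1*(-144810/33647) = -307759 + 144810/33647 = -10355022263/33647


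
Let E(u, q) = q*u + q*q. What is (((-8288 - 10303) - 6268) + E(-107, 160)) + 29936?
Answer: 13557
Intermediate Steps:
E(u, q) = q² + q*u (E(u, q) = q*u + q² = q² + q*u)
(((-8288 - 10303) - 6268) + E(-107, 160)) + 29936 = (((-8288 - 10303) - 6268) + 160*(160 - 107)) + 29936 = ((-18591 - 6268) + 160*53) + 29936 = (-24859 + 8480) + 29936 = -16379 + 29936 = 13557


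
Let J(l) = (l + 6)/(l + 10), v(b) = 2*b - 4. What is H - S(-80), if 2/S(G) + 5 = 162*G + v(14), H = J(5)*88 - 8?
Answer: 10973998/194115 ≈ 56.534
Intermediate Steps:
v(b) = -4 + 2*b
J(l) = (6 + l)/(10 + l)
H = 848/15 (H = ((6 + 5)/(10 + 5))*88 - 8 = (11/15)*88 - 8 = 968/15 - 8 = 848/15 ≈ 56.533)
S(G) = 2/(19 + 162*G) (S(G) = 2/(-5 + (162*G + (-4 + 2*14))) = 2/(-5 + (162*G + (-4 + 28))) = 2/(-5 + (162*G + 24)) = 2/(-5 + (24 + 162*G)) = 2/(19 + 162*G))
H - S(-80) = 848/15 - 2/(19 + 162*(-80)) = 848/15 - 2/(19 - 12960) = 848/15 - 2/(-12941) = 848/15 - 2*(-1)/12941 = 848/15 - 1*(-2/12941) = 848/15 + 2/12941 = 10973998/194115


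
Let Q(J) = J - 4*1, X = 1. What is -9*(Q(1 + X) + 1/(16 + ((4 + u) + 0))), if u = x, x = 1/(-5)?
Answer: 193/11 ≈ 17.545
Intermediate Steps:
x = -⅕ (x = 1*(-⅕) = -⅕ ≈ -0.20000)
Q(J) = -4 + J (Q(J) = J - 4 = -4 + J)
u = -⅕ ≈ -0.20000
-9*(Q(1 + X) + 1/(16 + ((4 + u) + 0))) = -9*((-4 + (1 + 1)) + 1/(16 + ((4 - ⅕) + 0))) = -9*((-4 + 2) + 1/(16 + (19/5 + 0))) = -9*(-2 + 1/(16 + 19/5)) = -9*(-2 + 1/(99/5)) = -9*(-2 + 5/99) = -9*(-193/99) = 193/11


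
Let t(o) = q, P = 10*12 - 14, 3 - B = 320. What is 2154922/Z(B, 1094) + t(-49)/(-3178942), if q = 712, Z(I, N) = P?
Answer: 1712592994263/84241963 ≈ 20329.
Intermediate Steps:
B = -317 (B = 3 - 1*320 = 3 - 320 = -317)
P = 106 (P = 120 - 14 = 106)
Z(I, N) = 106
t(o) = 712
2154922/Z(B, 1094) + t(-49)/(-3178942) = 2154922/106 + 712/(-3178942) = 2154922*(1/106) + 712*(-1/3178942) = 1077461/53 - 356/1589471 = 1712592994263/84241963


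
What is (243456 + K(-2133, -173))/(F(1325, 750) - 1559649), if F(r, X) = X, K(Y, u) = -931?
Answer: -242525/1558899 ≈ -0.15557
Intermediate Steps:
(243456 + K(-2133, -173))/(F(1325, 750) - 1559649) = (243456 - 931)/(750 - 1559649) = 242525/(-1558899) = 242525*(-1/1558899) = -242525/1558899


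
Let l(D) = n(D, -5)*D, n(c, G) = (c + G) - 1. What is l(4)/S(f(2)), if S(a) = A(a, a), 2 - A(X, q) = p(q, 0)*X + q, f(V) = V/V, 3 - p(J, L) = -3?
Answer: 8/5 ≈ 1.6000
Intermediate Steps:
p(J, L) = 6 (p(J, L) = 3 - 1*(-3) = 3 + 3 = 6)
f(V) = 1
A(X, q) = 2 - q - 6*X (A(X, q) = 2 - (6*X + q) = 2 - (q + 6*X) = 2 + (-q - 6*X) = 2 - q - 6*X)
S(a) = 2 - 7*a (S(a) = 2 - a - 6*a = 2 - 7*a)
n(c, G) = -1 + G + c (n(c, G) = (G + c) - 1 = -1 + G + c)
l(D) = D*(-6 + D) (l(D) = (-1 - 5 + D)*D = (-6 + D)*D = D*(-6 + D))
l(4)/S(f(2)) = (4*(-6 + 4))/(2 - 7*1) = (4*(-2))/(2 - 7) = -8/(-5) = -8*(-⅕) = 8/5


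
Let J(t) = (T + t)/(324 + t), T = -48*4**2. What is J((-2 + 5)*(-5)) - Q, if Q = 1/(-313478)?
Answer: -81817655/32288234 ≈ -2.5340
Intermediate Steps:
Q = -1/313478 ≈ -3.1900e-6
T = -768 (T = -48*16 = -768)
J(t) = (-768 + t)/(324 + t)
J((-2 + 5)*(-5)) - Q = (-768 + (-2 + 5)*(-5))/(324 + (-2 + 5)*(-5)) - 1*(-1/313478) = (-768 + 3*(-5))/(324 + 3*(-5)) + 1/313478 = (-768 - 15)/(324 - 15) + 1/313478 = -783/309 + 1/313478 = (1/309)*(-783) + 1/313478 = -261/103 + 1/313478 = -81817655/32288234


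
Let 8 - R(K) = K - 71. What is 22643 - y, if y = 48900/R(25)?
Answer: 195637/9 ≈ 21737.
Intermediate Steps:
R(K) = 79 - K (R(K) = 8 - (K - 71) = 8 - (-71 + K) = 8 + (71 - K) = 79 - K)
y = 8150/9 (y = 48900/(79 - 1*25) = 48900/(79 - 25) = 48900/54 = 48900*(1/54) = 8150/9 ≈ 905.56)
22643 - y = 22643 - 1*8150/9 = 22643 - 8150/9 = 195637/9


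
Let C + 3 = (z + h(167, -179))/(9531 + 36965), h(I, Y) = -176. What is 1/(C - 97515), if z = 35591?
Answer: -46496/4534161513 ≈ -1.0255e-5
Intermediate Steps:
C = -104073/46496 (C = -3 + (35591 - 176)/(9531 + 36965) = -3 + 35415/46496 = -104073/46496 ≈ -2.2383)
1/(C - 97515) = 1/(-104073/46496 - 97515) = 1/(-4534161513/46496) = -46496/4534161513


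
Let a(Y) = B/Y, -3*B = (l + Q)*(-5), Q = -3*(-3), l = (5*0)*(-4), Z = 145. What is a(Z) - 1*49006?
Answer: -1421171/29 ≈ -49006.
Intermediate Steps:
l = 0 (l = 0*(-4) = 0)
Q = 9
B = 15 (B = -(0 + 9)*(-5)/3 = -3*(-5) = -1/3*(-45) = 15)
a(Y) = 15/Y
a(Z) - 1*49006 = 15/145 - 1*49006 = 15*(1/145) - 49006 = 3/29 - 49006 = -1421171/29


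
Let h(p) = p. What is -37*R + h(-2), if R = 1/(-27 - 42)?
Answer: -101/69 ≈ -1.4638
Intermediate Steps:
R = -1/69 (R = 1/(-69) = -1/69 ≈ -0.014493)
-37*R + h(-2) = -37*(-1/69) - 2 = 37/69 - 2 = -101/69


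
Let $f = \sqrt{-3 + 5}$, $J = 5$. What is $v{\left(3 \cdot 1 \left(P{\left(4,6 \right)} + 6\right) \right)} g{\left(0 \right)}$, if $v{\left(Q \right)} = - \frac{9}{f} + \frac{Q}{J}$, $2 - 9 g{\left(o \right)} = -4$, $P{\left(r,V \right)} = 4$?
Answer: $4 - 3 \sqrt{2} \approx -0.24264$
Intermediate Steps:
$g{\left(o \right)} = \frac{2}{3}$ ($g{\left(o \right)} = \frac{2}{9} - - \frac{4}{9} = \frac{2}{9} + \frac{4}{9} = \frac{2}{3}$)
$f = \sqrt{2} \approx 1.4142$
$v{\left(Q \right)} = - \frac{9 \sqrt{2}}{2} + \frac{Q}{5}$ ($v{\left(Q \right)} = - \frac{9}{\sqrt{2}} + \frac{Q}{5} = - 9 \frac{\sqrt{2}}{2} + Q \frac{1}{5} = - \frac{9 \sqrt{2}}{2} + \frac{Q}{5}$)
$v{\left(3 \cdot 1 \left(P{\left(4,6 \right)} + 6\right) \right)} g{\left(0 \right)} = \left(- \frac{9 \sqrt{2}}{2} + \frac{3 \cdot 1 \left(4 + 6\right)}{5}\right) \frac{2}{3} = \left(- \frac{9 \sqrt{2}}{2} + \frac{3 \cdot 1 \cdot 10}{5}\right) \frac{2}{3} = \left(- \frac{9 \sqrt{2}}{2} + \frac{3 \cdot 10}{5}\right) \frac{2}{3} = \left(- \frac{9 \sqrt{2}}{2} + \frac{1}{5} \cdot 30\right) \frac{2}{3} = \left(- \frac{9 \sqrt{2}}{2} + 6\right) \frac{2}{3} = \left(6 - \frac{9 \sqrt{2}}{2}\right) \frac{2}{3} = 4 - 3 \sqrt{2}$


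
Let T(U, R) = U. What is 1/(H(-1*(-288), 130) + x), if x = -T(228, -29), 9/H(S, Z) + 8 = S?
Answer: -280/63831 ≈ -0.0043866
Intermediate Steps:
H(S, Z) = 9/(-8 + S)
x = -228 (x = -1*228 = -228)
1/(H(-1*(-288), 130) + x) = 1/(9/(-8 - 1*(-288)) - 228) = 1/(9/(-8 + 288) - 228) = 1/(9/280 - 228) = 1/(-63831/280) = -280/63831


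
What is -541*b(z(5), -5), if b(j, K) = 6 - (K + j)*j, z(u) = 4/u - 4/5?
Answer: -3246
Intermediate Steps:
z(u) = -⅘ + 4/u (z(u) = 4/u - 4*⅕ = 4/u - ⅘ = -⅘ + 4/u)
b(j, K) = 6 - j*(K + j)
-541*b(z(5), -5) = -541*(6 - (-⅘ + 4/5)² - 1*(-5)*(-⅘ + 4/5)) = -541*(6 - (-⅘ + 4*(⅕))² - 1*(-5)*(-⅘ + 4*(⅕))) = -541*(6 - (-⅘ + ⅘)² - 1*(-5)*(-⅘ + ⅘)) = -541*(6 - 1*0² - 1*(-5)*0) = -541*(6 - 1*0 + 0) = -541*(6 + 0 + 0) = -541*6 = -3246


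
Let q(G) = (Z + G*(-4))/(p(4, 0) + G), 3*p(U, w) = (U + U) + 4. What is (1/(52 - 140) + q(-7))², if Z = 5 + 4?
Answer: 10621081/69696 ≈ 152.39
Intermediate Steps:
p(U, w) = 4/3 + 2*U/3 (p(U, w) = ((U + U) + 4)/3 = (2*U + 4)/3 = (4 + 2*U)/3 = 4/3 + 2*U/3)
Z = 9
q(G) = (9 - 4*G)/(4 + G) (q(G) = (9 + G*(-4))/((4/3 + (⅔)*4) + G) = (9 - 4*G)/((4/3 + 8/3) + G) = (9 - 4*G)/(4 + G))
(1/(52 - 140) + q(-7))² = (1/(52 - 140) + (9 - 4*(-7))/(4 - 7))² = (1/(-88) + (9 + 28)/(-3))² = (-1/88 - ⅓*37)² = (-1/88 - 37/3)² = (-3259/264)² = 10621081/69696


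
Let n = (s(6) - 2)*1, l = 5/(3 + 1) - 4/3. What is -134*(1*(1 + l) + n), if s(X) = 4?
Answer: -2345/6 ≈ -390.83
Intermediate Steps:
l = -1/12 (l = 5/4 - 4*1/3 = 5*(1/4) - 4/3 = 5/4 - 4/3 = -1/12 ≈ -0.083333)
n = 2 (n = (4 - 2)*1 = 2*1 = 2)
-134*(1*(1 + l) + n) = -134*(1*(1 - 1/12) + 2) = -134*(1*(11/12) + 2) = -134*(11/12 + 2) = -134*35/12 = -2345/6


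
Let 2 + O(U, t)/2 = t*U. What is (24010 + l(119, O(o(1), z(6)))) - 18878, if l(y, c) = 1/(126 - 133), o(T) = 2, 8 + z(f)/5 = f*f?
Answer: 35923/7 ≈ 5131.9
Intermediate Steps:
z(f) = -40 + 5*f**2 (z(f) = -40 + 5*(f*f) = -40 + 5*f**2)
O(U, t) = -4 + 2*U*t (O(U, t) = -4 + 2*(t*U) = -4 + 2*(U*t) = -4 + 2*U*t)
l(y, c) = -1/7 (l(y, c) = 1/(-7) = -1/7)
(24010 + l(119, O(o(1), z(6)))) - 18878 = (24010 - 1/7) - 18878 = 168069/7 - 18878 = 35923/7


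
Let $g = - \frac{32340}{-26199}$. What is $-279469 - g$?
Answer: $- \frac{2440613557}{8733} \approx -2.7947 \cdot 10^{5}$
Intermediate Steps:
$g = \frac{10780}{8733}$ ($g = \left(-32340\right) \left(- \frac{1}{26199}\right) = \frac{10780}{8733} \approx 1.2344$)
$-279469 - g = -279469 - \frac{10780}{8733} = - \frac{2440613557}{8733}$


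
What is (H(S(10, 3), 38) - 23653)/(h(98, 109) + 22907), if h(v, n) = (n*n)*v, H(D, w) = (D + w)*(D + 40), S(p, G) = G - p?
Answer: -4526/237449 ≈ -0.019061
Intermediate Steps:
H(D, w) = (40 + D)*(D + w) (H(D, w) = (D + w)*(40 + D) = (40 + D)*(D + w))
h(v, n) = v*n**2 (h(v, n) = n**2*v = v*n**2)
(H(S(10, 3), 38) - 23653)/(h(98, 109) + 22907) = (((3 - 1*10)**2 + 40*(3 - 1*10) + 40*38 + (3 - 1*10)*38) - 23653)/(98*109**2 + 22907) = (((3 - 10)**2 + 40*(3 - 10) + 1520 + (3 - 10)*38) - 23653)/(98*11881 + 22907) = (((-7)**2 + 40*(-7) + 1520 - 7*38) - 23653)/(1164338 + 22907) = ((49 - 280 + 1520 - 266) - 23653)/1187245 = (1023 - 23653)*(1/1187245) = -22630*1/1187245 = -4526/237449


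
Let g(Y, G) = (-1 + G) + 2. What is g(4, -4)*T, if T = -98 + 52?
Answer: 138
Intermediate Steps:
g(Y, G) = 1 + G
T = -46
g(4, -4)*T = (1 - 4)*(-46) = -3*(-46) = 138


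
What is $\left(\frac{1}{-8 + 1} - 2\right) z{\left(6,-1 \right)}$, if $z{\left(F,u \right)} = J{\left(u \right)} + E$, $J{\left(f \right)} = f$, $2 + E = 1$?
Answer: $\frac{30}{7} \approx 4.2857$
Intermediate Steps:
$E = -1$ ($E = -2 + 1 = -1$)
$z{\left(F,u \right)} = -1 + u$ ($z{\left(F,u \right)} = u - 1 = -1 + u$)
$\left(\frac{1}{-8 + 1} - 2\right) z{\left(6,-1 \right)} = \left(\frac{1}{-8 + 1} - 2\right) \left(-1 - 1\right) = \left(\frac{1}{-7} - 2\right) \left(-2\right) = \left(- \frac{1}{7} - 2\right) \left(-2\right) = \left(- \frac{15}{7}\right) \left(-2\right) = \frac{30}{7}$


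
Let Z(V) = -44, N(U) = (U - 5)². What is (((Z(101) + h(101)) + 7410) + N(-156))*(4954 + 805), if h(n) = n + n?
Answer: 192863151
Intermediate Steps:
h(n) = 2*n
N(U) = (-5 + U)²
(((Z(101) + h(101)) + 7410) + N(-156))*(4954 + 805) = (((-44 + 2*101) + 7410) + (-5 - 156)²)*(4954 + 805) = (((-44 + 202) + 7410) + (-161)²)*5759 = ((158 + 7410) + 25921)*5759 = (7568 + 25921)*5759 = 33489*5759 = 192863151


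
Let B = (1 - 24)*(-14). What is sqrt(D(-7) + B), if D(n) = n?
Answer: 3*sqrt(35) ≈ 17.748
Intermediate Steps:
B = 322 (B = -23*(-14) = 322)
sqrt(D(-7) + B) = sqrt(-7 + 322) = sqrt(315) = 3*sqrt(35)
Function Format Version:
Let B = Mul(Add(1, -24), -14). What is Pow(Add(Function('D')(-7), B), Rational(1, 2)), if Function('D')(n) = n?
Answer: Mul(3, Pow(35, Rational(1, 2))) ≈ 17.748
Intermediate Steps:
B = 322 (B = Mul(-23, -14) = 322)
Pow(Add(Function('D')(-7), B), Rational(1, 2)) = Pow(Add(-7, 322), Rational(1, 2)) = Pow(315, Rational(1, 2)) = Mul(3, Pow(35, Rational(1, 2)))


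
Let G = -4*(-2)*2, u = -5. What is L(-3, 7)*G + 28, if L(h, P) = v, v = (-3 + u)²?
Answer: 1052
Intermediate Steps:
v = 64 (v = (-3 - 5)² = (-8)² = 64)
L(h, P) = 64
G = 16 (G = 8*2 = 16)
L(-3, 7)*G + 28 = 64*16 + 28 = 1024 + 28 = 1052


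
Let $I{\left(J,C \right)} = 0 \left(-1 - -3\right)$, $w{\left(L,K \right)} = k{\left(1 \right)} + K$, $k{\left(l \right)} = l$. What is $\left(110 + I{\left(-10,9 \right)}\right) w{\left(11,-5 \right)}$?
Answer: $-440$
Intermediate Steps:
$w{\left(L,K \right)} = 1 + K$
$I{\left(J,C \right)} = 0$ ($I{\left(J,C \right)} = 0 \left(-1 + 3\right) = 0 \cdot 2 = 0$)
$\left(110 + I{\left(-10,9 \right)}\right) w{\left(11,-5 \right)} = \left(110 + 0\right) \left(1 - 5\right) = 110 \left(-4\right) = -440$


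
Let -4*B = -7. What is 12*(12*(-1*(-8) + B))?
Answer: 1404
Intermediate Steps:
B = 7/4 (B = -¼*(-7) = 7/4 ≈ 1.7500)
12*(12*(-1*(-8) + B)) = 12*(12*(-1*(-8) + 7/4)) = 12*(12*(8 + 7/4)) = 12*(12*(39/4)) = 12*117 = 1404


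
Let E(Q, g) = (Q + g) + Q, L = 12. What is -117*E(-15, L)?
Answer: 2106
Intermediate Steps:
E(Q, g) = g + 2*Q
-117*E(-15, L) = -117*(12 + 2*(-15)) = -117*(12 - 30) = -117*(-18) = 2106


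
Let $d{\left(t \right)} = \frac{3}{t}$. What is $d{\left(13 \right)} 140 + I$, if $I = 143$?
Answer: $\frac{2279}{13} \approx 175.31$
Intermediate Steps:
$d{\left(13 \right)} 140 + I = \frac{3}{13} \cdot 140 + 143 = \frac{420}{13} + 143 = \frac{2279}{13}$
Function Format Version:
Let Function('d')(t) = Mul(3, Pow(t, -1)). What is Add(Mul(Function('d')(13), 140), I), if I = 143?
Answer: Rational(2279, 13) ≈ 175.31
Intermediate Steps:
Add(Mul(Function('d')(13), 140), I) = Add(Mul(Mul(3, Pow(13, -1)), 140), 143) = Add(Mul(Mul(3, Rational(1, 13)), 140), 143) = Add(Mul(Rational(3, 13), 140), 143) = Add(Rational(420, 13), 143) = Rational(2279, 13)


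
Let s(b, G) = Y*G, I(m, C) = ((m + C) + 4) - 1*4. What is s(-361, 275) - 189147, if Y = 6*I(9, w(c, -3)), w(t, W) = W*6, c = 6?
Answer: -203997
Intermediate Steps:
w(t, W) = 6*W
I(m, C) = C + m (I(m, C) = ((C + m) + 4) - 4 = (4 + C + m) - 4 = C + m)
Y = -54 (Y = 6*(6*(-3) + 9) = 6*(-18 + 9) = 6*(-9) = -54)
s(b, G) = -54*G
s(-361, 275) - 189147 = -54*275 - 189147 = -14850 - 189147 = -203997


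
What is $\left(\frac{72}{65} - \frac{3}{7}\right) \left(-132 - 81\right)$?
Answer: $- \frac{65817}{455} \approx -144.65$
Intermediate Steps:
$\left(\frac{72}{65} - \frac{3}{7}\right) \left(-132 - 81\right) = \left(72 \cdot \frac{1}{65} - \frac{3}{7}\right) \left(-213\right) = \left(\frac{72}{65} - \frac{3}{7}\right) \left(-213\right) = \frac{309}{455} \left(-213\right) = - \frac{65817}{455}$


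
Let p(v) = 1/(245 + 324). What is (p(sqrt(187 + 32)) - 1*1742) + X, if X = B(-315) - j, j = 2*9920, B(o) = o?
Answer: -12459392/569 ≈ -21897.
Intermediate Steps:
p(v) = 1/569
j = 19840
X = -20155 (X = -315 - 1*19840 = -315 - 19840 = -20155)
(p(sqrt(187 + 32)) - 1*1742) + X = (1/569 - 1*1742) - 20155 = (1/569 - 1742) - 20155 = -991197/569 - 20155 = -12459392/569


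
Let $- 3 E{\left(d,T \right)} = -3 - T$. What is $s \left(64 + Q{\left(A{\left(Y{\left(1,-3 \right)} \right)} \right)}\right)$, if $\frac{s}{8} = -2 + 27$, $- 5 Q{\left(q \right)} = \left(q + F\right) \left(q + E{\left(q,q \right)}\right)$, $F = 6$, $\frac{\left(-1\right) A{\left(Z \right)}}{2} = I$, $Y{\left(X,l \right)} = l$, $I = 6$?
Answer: $9200$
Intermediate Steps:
$A{\left(Z \right)} = -12$ ($A{\left(Z \right)} = \left(-2\right) 6 = -12$)
$E{\left(d,T \right)} = 1 + \frac{T}{3}$ ($E{\left(d,T \right)} = - \frac{-3 - T}{3} = 1 + \frac{T}{3}$)
$Q{\left(q \right)} = - \frac{\left(1 + \frac{4 q}{3}\right) \left(6 + q\right)}{5}$ ($Q{\left(q \right)} = - \frac{\left(q + 6\right) \left(q + \left(1 + \frac{q}{3}\right)\right)}{5} = - \frac{\left(6 + q\right) \left(1 + \frac{4 q}{3}\right)}{5} = - \frac{\left(1 + \frac{4 q}{3}\right) \left(6 + q\right)}{5}$)
$s = 200$ ($s = 8 \left(-2 + 27\right) = 8 \cdot 25 = 200$)
$s \left(64 + Q{\left(A{\left(Y{\left(1,-3 \right)} \right)} \right)}\right) = 200 \left(64 - \left(- \frac{102}{5} + \frac{192}{5}\right)\right) = 200 \left(64 - 18\right) = 200 \cdot 46 = 9200$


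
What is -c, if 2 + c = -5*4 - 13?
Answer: 35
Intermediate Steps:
c = -35 (c = -2 + (-5*4 - 13) = -2 + (-20 - 13) = -2 - 33 = -35)
-c = -1*(-35) = 35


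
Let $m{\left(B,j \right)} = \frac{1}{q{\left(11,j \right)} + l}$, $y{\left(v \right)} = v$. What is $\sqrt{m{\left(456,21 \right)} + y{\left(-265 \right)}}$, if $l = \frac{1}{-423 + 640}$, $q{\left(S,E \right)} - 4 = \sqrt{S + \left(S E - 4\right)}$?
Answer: $\frac{\sqrt{-230068 - 57505 \sqrt{238}}}{\sqrt{869 + 217 \sqrt{238}}} \approx 16.277 i$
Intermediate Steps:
$q{\left(S,E \right)} = 4 + \sqrt{-4 + S + E S}$ ($q{\left(S,E \right)} = 4 + \sqrt{S + \left(S E - 4\right)} = 4 + \sqrt{S + \left(E S - 4\right)} = 4 + \sqrt{S + \left(-4 + E S\right)} = 4 + \sqrt{-4 + S + E S}$)
$l = \frac{1}{217} \approx 0.0046083$
$m{\left(B,j \right)} = \frac{1}{\frac{869}{217} + \sqrt{7 + 11 j}}$ ($m{\left(B,j \right)} = \frac{1}{\left(4 + \sqrt{-4 + 11 + j 11}\right) + \frac{1}{217}} = \frac{1}{\left(4 + \sqrt{-4 + 11 + 11 j}\right) + \frac{1}{217}} = \frac{1}{\left(4 + \sqrt{7 + 11 j}\right) + \frac{1}{217}} = \frac{1}{\frac{869}{217} + \sqrt{7 + 11 j}}$)
$\sqrt{m{\left(456,21 \right)} + y{\left(-265 \right)}} = \sqrt{\frac{217}{869 + 217 \sqrt{7 + 11 \cdot 21}} - 265} = \sqrt{\frac{217}{869 + 217 \sqrt{7 + 231}} - 265} = \sqrt{\frac{217}{869 + 217 \sqrt{238}} - 265} = \sqrt{-265 + \frac{217}{869 + 217 \sqrt{238}}}$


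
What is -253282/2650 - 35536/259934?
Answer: -16482693447/172206275 ≈ -95.715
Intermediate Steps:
-253282/2650 - 35536/259934 = -253282*1/2650 - 35536*1/259934 = -126641/1325 - 17768/129967 = -16482693447/172206275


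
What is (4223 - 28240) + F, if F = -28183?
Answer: -52200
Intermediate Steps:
(4223 - 28240) + F = (4223 - 28240) - 28183 = -24017 - 28183 = -52200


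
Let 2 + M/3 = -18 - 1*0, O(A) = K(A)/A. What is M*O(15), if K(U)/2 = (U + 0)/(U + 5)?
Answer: -6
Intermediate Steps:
K(U) = 2*U/(5 + U) (K(U) = 2*((U + 0)/(U + 5)) = 2*(U/(5 + U)) = 2*U/(5 + U))
O(A) = 2/(5 + A) (O(A) = (2*A/(5 + A))/A = 2/(5 + A))
M = -60 (M = -6 + 3*(-18 - 1*0) = -6 + 3*(-18 + 0) = -6 + 3*(-18) = -6 - 54 = -60)
M*O(15) = -120/(5 + 15) = -120/20 = -60*⅒ = -6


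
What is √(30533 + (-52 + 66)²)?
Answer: √30729 ≈ 175.30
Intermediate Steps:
√(30533 + (-52 + 66)²) = √(30533 + 14²) = √(30533 + 196) = √30729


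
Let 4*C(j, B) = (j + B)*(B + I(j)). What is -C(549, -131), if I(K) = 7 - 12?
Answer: 14212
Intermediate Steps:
I(K) = -5
C(j, B) = (-5 + B)*(B + j)/4 (C(j, B) = ((j + B)*(B - 5))/4 = ((B + j)*(-5 + B))/4 = ((-5 + B)*(B + j))/4 = (-5 + B)*(B + j)/4)
-C(549, -131) = -(-5/4*(-131) - 5/4*549 + (1/4)*(-131)**2 + (1/4)*(-131)*549) = -(655/4 - 2745/4 + (1/4)*17161 - 71919/4) = -(655/4 - 2745/4 + 17161/4 - 71919/4) = -1*(-14212) = 14212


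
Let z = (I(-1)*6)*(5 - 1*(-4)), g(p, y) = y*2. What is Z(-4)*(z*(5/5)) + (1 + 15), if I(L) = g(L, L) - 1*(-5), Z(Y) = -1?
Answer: -146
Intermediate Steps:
g(p, y) = 2*y
I(L) = 5 + 2*L (I(L) = 2*L - 1*(-5) = 2*L + 5 = 5 + 2*L)
z = 162 (z = ((5 + 2*(-1))*6)*(5 - 1*(-4)) = ((5 - 2)*6)*(5 + 4) = (3*6)*9 = 18*9 = 162)
Z(-4)*(z*(5/5)) + (1 + 15) = -162*5/5 + (1 + 15) = -162*5*(1/5) + 16 = -162 + 16 = -146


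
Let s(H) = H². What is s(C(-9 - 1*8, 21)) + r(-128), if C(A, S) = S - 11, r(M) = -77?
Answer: 23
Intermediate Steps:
C(A, S) = -11 + S
s(C(-9 - 1*8, 21)) + r(-128) = (-11 + 21)² - 77 = 10² - 77 = 100 - 77 = 23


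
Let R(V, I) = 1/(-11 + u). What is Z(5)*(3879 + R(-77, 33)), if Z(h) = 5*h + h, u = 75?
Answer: 3723855/32 ≈ 1.1637e+5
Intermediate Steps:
R(V, I) = 1/64 (R(V, I) = 1/(-11 + 75) = 1/64)
Z(h) = 6*h
Z(5)*(3879 + R(-77, 33)) = (6*5)*(3879 + 1/64) = 30*(248257/64) = 3723855/32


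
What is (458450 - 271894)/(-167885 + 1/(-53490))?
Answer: -9978880440/8980168651 ≈ -1.1112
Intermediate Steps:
(458450 - 271894)/(-167885 + 1/(-53490)) = 186556/(-167885 - 1/53490) = 186556/(-8980168651/53490) = 186556*(-53490/8980168651) = -9978880440/8980168651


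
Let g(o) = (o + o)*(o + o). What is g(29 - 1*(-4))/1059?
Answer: 1452/353 ≈ 4.1133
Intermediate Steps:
g(o) = 4*o² (g(o) = (2*o)*(2*o) = 4*o²)
g(29 - 1*(-4))/1059 = (4*(29 - 1*(-4))²)/1059 = (4*(29 + 4)²)*(1/1059) = (4*33²)*(1/1059) = (4*1089)*(1/1059) = 4356*(1/1059) = 1452/353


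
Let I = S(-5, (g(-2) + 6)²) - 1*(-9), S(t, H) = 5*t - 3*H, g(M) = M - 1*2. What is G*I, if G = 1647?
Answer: -46116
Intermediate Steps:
g(M) = -2 + M (g(M) = M - 2 = -2 + M)
S(t, H) = -3*H + 5*t
I = -28 (I = (-3*((-2 - 2) + 6)² + 5*(-5)) - 1*(-9) = (-3*(-4 + 6)² - 25) + 9 = (-3*2² - 25) + 9 = (-3*4 - 25) + 9 = (-12 - 25) + 9 = -37 + 9 = -28)
G*I = 1647*(-28) = -46116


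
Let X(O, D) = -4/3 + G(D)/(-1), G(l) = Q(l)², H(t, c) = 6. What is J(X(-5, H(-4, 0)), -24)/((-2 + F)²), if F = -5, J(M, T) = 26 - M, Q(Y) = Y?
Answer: 190/147 ≈ 1.2925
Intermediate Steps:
G(l) = l²
X(O, D) = -4/3 - D² (X(O, D) = -4/3 + D²/(-1) = -4*⅓ + D²*(-1) = -4/3 - D²)
J(X(-5, H(-4, 0)), -24)/((-2 + F)²) = (26 - (-4/3 - 1*6²))/((-2 - 5)²) = (26 - (-4/3 - 1*36))/((-7)²) = (26 - (-4/3 - 36))/49 = (26 - 1*(-112/3))*(1/49) = (26 + 112/3)*(1/49) = (190/3)*(1/49) = 190/147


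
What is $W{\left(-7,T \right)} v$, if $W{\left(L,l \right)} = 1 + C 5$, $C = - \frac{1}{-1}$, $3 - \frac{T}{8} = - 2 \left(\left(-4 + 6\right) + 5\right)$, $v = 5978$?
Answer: $35868$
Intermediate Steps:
$T = 136$ ($T = 24 - 8 \left(- 2 \left(\left(-4 + 6\right) + 5\right)\right) = 24 - 8 \left(- 2 \left(2 + 5\right)\right) = 24 - 8 \left(\left(-2\right) 7\right) = 24 - -112 = 24 + 112 = 136$)
$C = 1$ ($C = \left(-1\right) \left(-1\right) = 1$)
$W{\left(L,l \right)} = 6$ ($W{\left(L,l \right)} = 1 + 1 \cdot 5 = 1 + 5 = 6$)
$W{\left(-7,T \right)} v = 6 \cdot 5978 = 35868$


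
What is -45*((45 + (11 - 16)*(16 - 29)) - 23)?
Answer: -3915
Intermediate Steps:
-45*((45 + (11 - 16)*(16 - 29)) - 23) = -45*((45 - 5*(-13)) - 23) = -45*((45 + 65) - 23) = -45*(110 - 23) = -45*87 = -3915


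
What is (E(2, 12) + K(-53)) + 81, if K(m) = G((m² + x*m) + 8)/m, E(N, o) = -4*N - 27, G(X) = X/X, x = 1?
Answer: 2437/53 ≈ 45.981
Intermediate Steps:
G(X) = 1
E(N, o) = -27 - 4*N
K(m) = 1/m
(E(2, 12) + K(-53)) + 81 = ((-27 - 4*2) + 1/(-53)) + 81 = ((-27 - 8) - 1/53) + 81 = (-35 - 1/53) + 81 = -1856/53 + 81 = 2437/53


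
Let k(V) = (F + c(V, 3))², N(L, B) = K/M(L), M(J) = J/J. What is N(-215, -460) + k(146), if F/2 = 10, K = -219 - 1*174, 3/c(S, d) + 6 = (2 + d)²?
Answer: 4816/361 ≈ 13.341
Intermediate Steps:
c(S, d) = 3/(-6 + (2 + d)²)
K = -393 (K = -219 - 174 = -393)
M(J) = 1
F = 20 (F = 2*10 = 20)
N(L, B) = -393 (N(L, B) = -393/1 = -393*1 = -393)
k(V) = 146689/361 (k(V) = (20 + 3/(-6 + (2 + 3)²))² = (20 + 3/(-6 + 5²))² = (20 + 3/(-6 + 25))² = (20 + 3/19)² = (383/19)² = 146689/361)
N(-215, -460) + k(146) = -393 + 146689/361 = 4816/361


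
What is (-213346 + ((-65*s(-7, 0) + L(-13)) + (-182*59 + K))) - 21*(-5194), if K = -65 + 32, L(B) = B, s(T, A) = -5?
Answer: -114731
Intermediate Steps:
K = -33
(-213346 + ((-65*s(-7, 0) + L(-13)) + (-182*59 + K))) - 21*(-5194) = (-213346 + ((-65*(-5) - 13) + (-182*59 - 33))) - 21*(-5194) = (-213346 + ((325 - 13) + (-10738 - 33))) + 109074 = (-213346 + (312 - 10771)) + 109074 = (-213346 - 10459) + 109074 = -223805 + 109074 = -114731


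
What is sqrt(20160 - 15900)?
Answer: 2*sqrt(1065) ≈ 65.269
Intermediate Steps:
sqrt(20160 - 15900) = sqrt(4260) = 2*sqrt(1065)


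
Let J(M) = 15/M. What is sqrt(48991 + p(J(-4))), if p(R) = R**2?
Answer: sqrt(784081)/4 ≈ 221.37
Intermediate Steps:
sqrt(48991 + p(J(-4))) = sqrt(48991 + (15/(-4))**2) = sqrt(48991 + (15*(-1/4))**2) = sqrt(48991 + (-15/4)**2) = sqrt(48991 + 225/16) = sqrt(784081/16) = sqrt(784081)/4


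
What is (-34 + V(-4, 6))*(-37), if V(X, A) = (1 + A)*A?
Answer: -296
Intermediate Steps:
V(X, A) = A*(1 + A)
(-34 + V(-4, 6))*(-37) = (-34 + 6*(1 + 6))*(-37) = (-34 + 6*7)*(-37) = (-34 + 42)*(-37) = 8*(-37) = -296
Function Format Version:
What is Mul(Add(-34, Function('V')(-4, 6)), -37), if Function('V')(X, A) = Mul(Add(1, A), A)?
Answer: -296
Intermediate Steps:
Function('V')(X, A) = Mul(A, Add(1, A))
Mul(Add(-34, Function('V')(-4, 6)), -37) = Mul(Add(-34, Mul(6, Add(1, 6))), -37) = Mul(Add(-34, Mul(6, 7)), -37) = Mul(Add(-34, 42), -37) = Mul(8, -37) = -296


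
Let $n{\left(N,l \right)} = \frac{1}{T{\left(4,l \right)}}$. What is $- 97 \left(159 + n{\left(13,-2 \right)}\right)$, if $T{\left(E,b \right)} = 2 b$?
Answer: $- \frac{61595}{4} \approx -15399.0$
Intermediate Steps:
$n{\left(N,l \right)} = \frac{1}{2 l}$
$- 97 \left(159 + n{\left(13,-2 \right)}\right) = - 97 \left(159 + \frac{1}{2 \left(-2\right)}\right) = - 97 \left(159 + \frac{1}{2} \left(- \frac{1}{2}\right)\right) = - 97 \left(159 - \frac{1}{4}\right) = \left(-97\right) \frac{635}{4} = - \frac{61595}{4}$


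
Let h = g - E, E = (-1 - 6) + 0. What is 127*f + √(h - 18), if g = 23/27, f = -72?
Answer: -9144 + I*√822/9 ≈ -9144.0 + 3.1856*I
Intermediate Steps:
E = -7 (E = -7 + 0 = -7)
g = 23/27 (g = 23*(1/27) = 23/27 ≈ 0.85185)
h = 212/27 (h = 23/27 - 1*(-7) = 23/27 + 7 = 212/27 ≈ 7.8519)
127*f + √(h - 18) = 127*(-72) + √(212/27 - 18) = -9144 + √(-274/27) = -9144 + I*√822/9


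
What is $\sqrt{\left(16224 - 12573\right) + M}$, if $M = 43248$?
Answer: $9 \sqrt{579} \approx 216.56$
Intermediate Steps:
$\sqrt{\left(16224 - 12573\right) + M} = \sqrt{\left(16224 - 12573\right) + 43248} = \sqrt{3651 + 43248} = \sqrt{46899} = 9 \sqrt{579}$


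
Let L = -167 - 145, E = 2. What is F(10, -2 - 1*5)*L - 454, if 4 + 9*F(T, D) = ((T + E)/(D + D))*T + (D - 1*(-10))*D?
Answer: 14906/21 ≈ 709.81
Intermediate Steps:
F(T, D) = -4/9 + D*(10 + D)/9 + T*(2 + T)/(18*D) (F(T, D) = -4/9 + (((T + 2)/(D + D))*T + (D - 1*(-10))*D)/9 = -4/9 + (((2 + T)/((2*D)))*T + (D + 10)*D)/9 = -4/9 + (((2 + T)*(1/(2*D)))*T + (10 + D)*D)/9 = -4/9 + (((2 + T)/(2*D))*T + D*(10 + D))/9 = -4/9 + (T*(2 + T)/(2*D) + D*(10 + D))/9 = -4/9 + (D*(10 + D) + T*(2 + T)/(2*D))/9 = -4/9 + (D*(10 + D)/9 + T*(2 + T)/(18*D)) = -4/9 + D*(10 + D)/9 + T*(2 + T)/(18*D))
L = -312
F(10, -2 - 1*5)*L - 454 = ((10² + 2*10 + 2*(-2 - 1*5)*(-4 + (-2 - 1*5)² + 10*(-2 - 1*5)))/(18*(-2 - 1*5)))*(-312) - 454 = ((100 + 20 + 2*(-2 - 5)*(-4 + (-2 - 5)² + 10*(-2 - 5)))/(18*(-2 - 5)))*(-312) - 454 = ((1/18)*(100 + 20 + 2*(-7)*(-4 + (-7)² + 10*(-7)))/(-7))*(-312) - 454 = ((1/18)*(-⅐)*(100 + 20 + 2*(-7)*(-4 + 49 - 70)))*(-312) - 454 = ((1/18)*(-⅐)*(100 + 20 + 2*(-7)*(-25)))*(-312) - 454 = ((1/18)*(-⅐)*(100 + 20 + 350))*(-312) - 454 = ((1/18)*(-⅐)*470)*(-312) - 454 = -235/63*(-312) - 454 = 24440/21 - 454 = 14906/21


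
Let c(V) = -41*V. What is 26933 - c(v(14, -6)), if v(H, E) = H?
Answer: 27507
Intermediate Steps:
26933 - c(v(14, -6)) = 26933 - (-41)*14 = 26933 - 1*(-574) = 26933 + 574 = 27507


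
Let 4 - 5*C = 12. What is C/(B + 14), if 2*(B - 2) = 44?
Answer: -4/95 ≈ -0.042105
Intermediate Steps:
B = 24 (B = 2 + (½)*44 = 2 + 22 = 24)
C = -8/5 (C = ⅘ - ⅕*12 = ⅘ - 12/5 = -8/5 ≈ -1.6000)
C/(B + 14) = -8/(5*(24 + 14)) = -8/5/38 = -8/5*1/38 = -4/95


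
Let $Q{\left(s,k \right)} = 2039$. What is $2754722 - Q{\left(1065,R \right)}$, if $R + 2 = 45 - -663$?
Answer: $2752683$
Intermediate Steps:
$R = 706$ ($R = -2 + \left(45 - -663\right) = -2 + \left(45 + 663\right) = -2 + 708 = 706$)
$2754722 - Q{\left(1065,R \right)} = 2754722 - 2039 = 2752683$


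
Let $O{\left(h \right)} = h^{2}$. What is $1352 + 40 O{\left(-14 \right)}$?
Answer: $9192$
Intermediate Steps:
$1352 + 40 O{\left(-14 \right)} = 1352 + 40 \left(-14\right)^{2} = 1352 + 40 \cdot 196 = 1352 + 7840 = 9192$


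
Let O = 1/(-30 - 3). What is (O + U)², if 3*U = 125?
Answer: 209764/121 ≈ 1733.6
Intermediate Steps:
U = 125/3 (U = (⅓)*125 = 125/3 ≈ 41.667)
O = -1/33 (O = 1/(-33) = -1/33 ≈ -0.030303)
(O + U)² = (-1/33 + 125/3)² = (458/11)² = 209764/121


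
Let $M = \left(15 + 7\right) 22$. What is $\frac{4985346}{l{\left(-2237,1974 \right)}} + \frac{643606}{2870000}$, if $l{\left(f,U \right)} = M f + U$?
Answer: $- \frac{3403094033299}{775426645000} \approx -4.3887$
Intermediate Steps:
$M = 484$ ($M = 22 \cdot 22 = 484$)
$l{\left(f,U \right)} = U + 484 f$ ($l{\left(f,U \right)} = 484 f + U = U + 484 f$)
$\frac{4985346}{l{\left(-2237,1974 \right)}} + \frac{643606}{2870000} = \frac{4985346}{1974 + 484 \left(-2237\right)} + \frac{643606}{2870000} = \frac{4985346}{1974 - 1082708} + 643606 \cdot \frac{1}{2870000} = \frac{4985346}{-1080734} + \frac{321803}{1435000} = 4985346 \left(- \frac{1}{1080734}\right) + \frac{321803}{1435000} = - \frac{2492673}{540367} + \frac{321803}{1435000} = - \frac{3403094033299}{775426645000}$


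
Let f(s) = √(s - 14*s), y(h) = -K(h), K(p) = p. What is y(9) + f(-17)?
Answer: -9 + √221 ≈ 5.8661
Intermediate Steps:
y(h) = -h
f(s) = √13*√(-s) (f(s) = √(-13*s) = √13*√(-s))
y(9) + f(-17) = -1*9 + √13*√(-1*(-17)) = -9 + √13*√17 = -9 + √221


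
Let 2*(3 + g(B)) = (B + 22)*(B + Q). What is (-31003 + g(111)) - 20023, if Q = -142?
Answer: -106181/2 ≈ -53091.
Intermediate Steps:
g(B) = -3 + (-142 + B)*(22 + B)/2 (g(B) = -3 + ((B + 22)*(B - 142))/2 = -3 + ((22 + B)*(-142 + B))/2 = -3 + ((-142 + B)*(22 + B))/2 = -3 + (-142 + B)*(22 + B)/2)
(-31003 + g(111)) - 20023 = (-31003 + (-1565 + (½)*111² - 60*111)) - 20023 = (-31003 + (-1565 + (½)*12321 - 6660)) - 20023 = (-31003 + (-1565 + 12321/2 - 6660)) - 20023 = (-31003 - 4129/2) - 20023 = -66135/2 - 20023 = -106181/2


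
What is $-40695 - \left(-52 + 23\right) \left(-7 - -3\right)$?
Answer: $-40811$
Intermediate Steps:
$-40695 - \left(-52 + 23\right) \left(-7 - -3\right) = -40695 - - 29 \left(-7 + 3\right) = -40695 - \left(-29\right) \left(-4\right) = -40695 - 116 = -40811$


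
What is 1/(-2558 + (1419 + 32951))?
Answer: 1/31812 ≈ 3.1435e-5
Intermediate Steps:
1/(-2558 + (1419 + 32951)) = 1/(-2558 + 34370) = 1/31812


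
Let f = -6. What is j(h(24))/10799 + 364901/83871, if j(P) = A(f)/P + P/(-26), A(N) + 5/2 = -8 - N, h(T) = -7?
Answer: 358598458102/82420786539 ≈ 4.3508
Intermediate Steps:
A(N) = -21/2 - N (A(N) = -5/2 + (-8 - N) = -21/2 - N)
j(P) = -9/(2*P) - P/26 (j(P) = (-21/2 - 1*(-6))/P + P/(-26) = (-21/2 + 6)/P + P*(-1/26) = -9/(2*P) - P/26)
j(h(24))/10799 + 364901/83871 = ((1/26)*(-117 - 1*(-7)**2)/(-7))/10799 + 364901/83871 = ((1/26)*(-1/7)*(-117 - 1*49))*(1/10799) + 364901*(1/83871) = ((1/26)*(-1/7)*(-117 - 49))*(1/10799) + 364901/83871 = ((1/26)*(-1/7)*(-166))*(1/10799) + 364901/83871 = (83/91)*(1/10799) + 364901/83871 = 83/982709 + 364901/83871 = 358598458102/82420786539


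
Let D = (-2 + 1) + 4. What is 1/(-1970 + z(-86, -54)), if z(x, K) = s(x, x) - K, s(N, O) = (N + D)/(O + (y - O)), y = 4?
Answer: -4/7747 ≈ -0.00051633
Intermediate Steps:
D = 3 (D = -1 + 4 = 3)
s(N, O) = ¾ + N/4 (s(N, O) = (N + 3)/(O + (4 - O)) = (3 + N)/4 = (3 + N)*(¼) = ¾ + N/4)
z(x, K) = ¾ - K + x/4 (z(x, K) = (¾ + x/4) - K = ¾ - K + x/4)
1/(-1970 + z(-86, -54)) = 1/(-1970 + (¾ - 1*(-54) + (¼)*(-86))) = 1/(-1970 + (¾ + 54 - 43/2)) = 1/(-1970 + 133/4) = 1/(-7747/4) = -4/7747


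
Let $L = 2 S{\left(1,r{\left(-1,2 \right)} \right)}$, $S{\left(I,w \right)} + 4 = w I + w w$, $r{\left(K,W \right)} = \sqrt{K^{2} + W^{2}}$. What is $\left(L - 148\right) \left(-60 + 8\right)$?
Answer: $7592 - 104 \sqrt{5} \approx 7359.4$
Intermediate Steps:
$S{\left(I,w \right)} = -4 + w^{2} + I w$ ($S{\left(I,w \right)} = -4 + \left(w I + w w\right) = -4 + \left(I w + w^{2}\right) = -4 + \left(w^{2} + I w\right) = -4 + w^{2} + I w$)
$L = 2 + 2 \sqrt{5}$ ($L = 2 \left(-4 + \left(\sqrt{\left(-1\right)^{2} + 2^{2}}\right)^{2} + 1 \sqrt{\left(-1\right)^{2} + 2^{2}}\right) = 2 \left(-4 + \left(\sqrt{1 + 4}\right)^{2} + 1 \sqrt{1 + 4}\right) = 2 \left(-4 + \left(\sqrt{5}\right)^{2} + 1 \sqrt{5}\right) = 2 \left(-4 + 5 + \sqrt{5}\right) = 2 \left(1 + \sqrt{5}\right) = 2 + 2 \sqrt{5} \approx 6.4721$)
$\left(L - 148\right) \left(-60 + 8\right) = \left(\left(2 + 2 \sqrt{5}\right) - 148\right) \left(-60 + 8\right) = \left(-146 + 2 \sqrt{5}\right) \left(-52\right) = 7592 - 104 \sqrt{5}$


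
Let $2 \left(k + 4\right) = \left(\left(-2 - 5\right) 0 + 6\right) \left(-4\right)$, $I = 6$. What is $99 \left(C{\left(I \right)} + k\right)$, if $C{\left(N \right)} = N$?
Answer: $-990$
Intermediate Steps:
$k = -16$ ($k = -4 + \frac{\left(\left(-2 - 5\right) 0 + 6\right) \left(-4\right)}{2} = -4 + \frac{\left(\left(-7\right) 0 + 6\right) \left(-4\right)}{2} = -4 + \frac{\left(0 + 6\right) \left(-4\right)}{2} = -4 + \frac{6 \left(-4\right)}{2} = -4 + \frac{1}{2} \left(-24\right) = -4 - 12 = -16$)
$99 \left(C{\left(I \right)} + k\right) = 99 \left(6 - 16\right) = 99 \left(-10\right) = -990$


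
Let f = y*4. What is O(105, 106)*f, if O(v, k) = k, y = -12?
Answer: -5088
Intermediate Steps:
f = -48 (f = -12*4 = -48)
O(105, 106)*f = 106*(-48) = -5088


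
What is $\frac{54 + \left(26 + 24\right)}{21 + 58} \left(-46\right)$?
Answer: $- \frac{4784}{79} \approx -60.557$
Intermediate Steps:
$\frac{54 + \left(26 + 24\right)}{21 + 58} \left(-46\right) = \frac{54 + 50}{79} \left(-46\right) = 104 \cdot \frac{1}{79} \left(-46\right) = \frac{104}{79} \left(-46\right) = - \frac{4784}{79}$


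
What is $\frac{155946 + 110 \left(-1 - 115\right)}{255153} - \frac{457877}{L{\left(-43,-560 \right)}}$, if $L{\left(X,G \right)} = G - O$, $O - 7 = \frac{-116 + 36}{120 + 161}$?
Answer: $\frac{32851663881803}{40632349791} \approx 808.51$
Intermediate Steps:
$O = \frac{1887}{281}$ ($O = 7 + \frac{-116 + 36}{120 + 161} = 7 - \frac{80}{281} = \frac{1887}{281} \approx 6.7153$)
$L{\left(X,G \right)} = - \frac{1887}{281} + G$ ($L{\left(X,G \right)} = G - \frac{1887}{281} = - \frac{1887}{281} + G$)
$\frac{155946 + 110 \left(-1 - 115\right)}{255153} - \frac{457877}{L{\left(-43,-560 \right)}} = \frac{155946 + 110 \left(-1 - 115\right)}{255153} - \frac{457877}{- \frac{1887}{281} - 560} = \left(155946 + 110 \left(-116\right)\right) \frac{1}{255153} - \frac{457877}{- \frac{159247}{281}} = \left(155946 - 12760\right) \frac{1}{255153} - - \frac{128663437}{159247} = 143186 \cdot \frac{1}{255153} + \frac{128663437}{159247} = \frac{143186}{255153} + \frac{128663437}{159247} = \frac{32851663881803}{40632349791}$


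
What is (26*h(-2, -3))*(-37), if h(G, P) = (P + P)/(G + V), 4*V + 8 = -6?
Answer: -11544/11 ≈ -1049.5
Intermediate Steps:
V = -7/2 (V = -2 + (¼)*(-6) = -2 - 3/2 = -7/2 ≈ -3.5000)
h(G, P) = 2*P/(-7/2 + G) (h(G, P) = (P + P)/(G - 7/2) = (2*P)/(-7/2 + G) = 2*P/(-7/2 + G))
(26*h(-2, -3))*(-37) = (26*(4*(-3)/(-7 + 2*(-2))))*(-37) = (26*(4*(-3)/(-7 - 4)))*(-37) = (26*(4*(-3)/(-11)))*(-37) = (26*(4*(-3)*(-1/11)))*(-37) = (26*(12/11))*(-37) = (312/11)*(-37) = -11544/11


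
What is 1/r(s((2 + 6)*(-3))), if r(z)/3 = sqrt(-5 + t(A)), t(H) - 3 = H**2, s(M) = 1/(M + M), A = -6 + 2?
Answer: sqrt(14)/42 ≈ 0.089087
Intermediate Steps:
A = -4
s(M) = 1/(2*M)
t(H) = 3 + H**2
r(z) = 3*sqrt(14) (r(z) = 3*sqrt(-5 + (3 + (-4)**2)) = 3*sqrt(-5 + (3 + 16)) = 3*sqrt(-5 + 19) = 3*sqrt(14))
1/r(s((2 + 6)*(-3))) = 1/(3*sqrt(14)) = sqrt(14)/42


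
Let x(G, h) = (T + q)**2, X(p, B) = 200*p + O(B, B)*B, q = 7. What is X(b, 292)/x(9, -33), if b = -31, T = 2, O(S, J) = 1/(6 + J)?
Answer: -923654/12069 ≈ -76.531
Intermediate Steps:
X(p, B) = 200*p + B/(6 + B)
x(G, h) = 81 (x(G, h) = (2 + 7)**2 = 9**2 = 81)
X(b, 292)/x(9, -33) = ((292 + 200*(-31)*(6 + 292))/(6 + 292))/81 = ((292 + 200*(-31)*298)/298)*(1/81) = ((292 - 1847600)/298)*(1/81) = ((1/298)*(-1847308))*(1/81) = -923654/149*1/81 = -923654/12069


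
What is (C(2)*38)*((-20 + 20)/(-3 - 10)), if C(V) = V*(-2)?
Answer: 0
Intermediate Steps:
C(V) = -2*V
(C(2)*38)*((-20 + 20)/(-3 - 10)) = (-2*2*38)*((-20 + 20)/(-3 - 10)) = (-4*38)*(0/(-13)) = -0*(-1)/13 = -152*0 = 0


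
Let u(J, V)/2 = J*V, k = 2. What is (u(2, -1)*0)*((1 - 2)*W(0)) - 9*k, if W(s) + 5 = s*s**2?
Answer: -18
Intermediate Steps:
W(s) = -5 + s**3 (W(s) = -5 + s*s**2 = -5 + s**3)
u(J, V) = 2*J*V (u(J, V) = 2*(J*V) = 2*J*V)
(u(2, -1)*0)*((1 - 2)*W(0)) - 9*k = ((2*2*(-1))*0)*((1 - 2)*(-5 + 0**3)) - 9*2 = (-4*0)*(-(-5 + 0)) - 18 = 0*(-1*(-5)) - 18 = 0*5 - 18 = 0 - 18 = -18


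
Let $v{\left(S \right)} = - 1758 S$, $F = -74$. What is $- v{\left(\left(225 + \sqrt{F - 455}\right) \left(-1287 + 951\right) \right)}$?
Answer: $-132904800 - 13585824 i \approx -1.329 \cdot 10^{8} - 1.3586 \cdot 10^{7} i$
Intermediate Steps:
$- v{\left(\left(225 + \sqrt{F - 455}\right) \left(-1287 + 951\right) \right)} = - \left(-1758\right) \left(225 + \sqrt{-74 - 455}\right) \left(-1287 + 951\right) = - \left(-1758\right) \left(225 + \sqrt{-529}\right) \left(-336\right) = - \left(-1758\right) \left(225 + 23 i\right) \left(-336\right) = - \left(-1758\right) \left(-75600 - 7728 i\right) = - (132904800 + 13585824 i) = -132904800 - 13585824 i$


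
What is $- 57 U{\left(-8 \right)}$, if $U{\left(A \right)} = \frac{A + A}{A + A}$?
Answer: $-57$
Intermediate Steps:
$U{\left(A \right)} = 1$ ($U{\left(A \right)} = \frac{2 A}{2 A} = 2 A \frac{1}{2 A} = 1$)
$- 57 U{\left(-8 \right)} = \left(-57\right) 1 = -57$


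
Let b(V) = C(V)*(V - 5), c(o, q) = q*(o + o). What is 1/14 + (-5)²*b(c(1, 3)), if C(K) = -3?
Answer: -1049/14 ≈ -74.929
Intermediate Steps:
c(o, q) = 2*o*q (c(o, q) = q*(2*o) = 2*o*q)
b(V) = 15 - 3*V (b(V) = -3*(V - 5) = -3*(-5 + V) = 15 - 3*V)
1/14 + (-5)²*b(c(1, 3)) = 1/14 + (-5)²*(15 - 6*3) = 1/14 + 25*(15 - 3*6) = 1/14 + 25*(15 - 18) = 1/14 + 25*(-3) = 1/14 - 75 = -1049/14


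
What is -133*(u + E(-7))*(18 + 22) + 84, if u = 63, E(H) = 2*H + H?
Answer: -223356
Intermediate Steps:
E(H) = 3*H
-133*(u + E(-7))*(18 + 22) + 84 = -133*(63 + 3*(-7))*(18 + 22) + 84 = -133*(63 - 21)*40 + 84 = -5586*40 + 84 = -133*1680 + 84 = -223440 + 84 = -223356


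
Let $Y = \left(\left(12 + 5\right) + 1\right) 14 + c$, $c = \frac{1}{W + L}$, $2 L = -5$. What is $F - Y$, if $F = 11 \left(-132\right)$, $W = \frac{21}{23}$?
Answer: $- \frac{124346}{73} \approx -1703.4$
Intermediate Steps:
$L = - \frac{5}{2}$ ($L = \frac{1}{2} \left(-5\right) = - \frac{5}{2} \approx -2.5$)
$W = \frac{21}{23}$ ($W = 21 \cdot \frac{1}{23} = \frac{21}{23} \approx 0.91304$)
$c = - \frac{46}{73}$ ($c = \frac{1}{\frac{21}{23} - \frac{5}{2}} = \frac{1}{- \frac{73}{46}} = - \frac{46}{73} \approx -0.63014$)
$Y = \frac{18350}{73}$ ($Y = \left(\left(12 + 5\right) + 1\right) 14 - \frac{46}{73} = \left(17 + 1\right) 14 - \frac{46}{73} = 18 \cdot 14 - \frac{46}{73} = 252 - \frac{46}{73} = \frac{18350}{73} \approx 251.37$)
$F = -1452$
$F - Y = -1452 - \frac{18350}{73} = - \frac{124346}{73}$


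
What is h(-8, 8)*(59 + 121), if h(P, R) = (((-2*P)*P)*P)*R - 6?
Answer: 1473480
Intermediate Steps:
h(P, R) = -6 - 2*R*P**3 (h(P, R) = ((-2*P**2)*P)*R - 6 = (-2*P**3)*R - 6 = -2*R*P**3 - 6 = -6 - 2*R*P**3)
h(-8, 8)*(59 + 121) = (-6 - 2*8*(-8)**3)*(59 + 121) = (-6 - 2*8*(-512))*180 = (-6 + 8192)*180 = 8186*180 = 1473480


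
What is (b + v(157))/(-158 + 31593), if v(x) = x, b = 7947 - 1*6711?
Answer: 1393/31435 ≈ 0.044314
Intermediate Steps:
b = 1236 (b = 7947 - 6711 = 1236)
(b + v(157))/(-158 + 31593) = (1236 + 157)/(-158 + 31593) = 1393/31435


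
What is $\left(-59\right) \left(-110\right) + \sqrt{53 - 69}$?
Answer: $6490 + 4 i \approx 6490.0 + 4.0 i$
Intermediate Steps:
$\left(-59\right) \left(-110\right) + \sqrt{53 - 69} = 6490 + \sqrt{-16} = 6490 + 4 i$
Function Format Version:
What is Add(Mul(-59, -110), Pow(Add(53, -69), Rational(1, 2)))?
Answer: Add(6490, Mul(4, I)) ≈ Add(6490.0, Mul(4.0000, I))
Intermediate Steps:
Add(Mul(-59, -110), Pow(Add(53, -69), Rational(1, 2))) = Add(6490, Pow(-16, Rational(1, 2))) = Add(6490, Mul(4, I))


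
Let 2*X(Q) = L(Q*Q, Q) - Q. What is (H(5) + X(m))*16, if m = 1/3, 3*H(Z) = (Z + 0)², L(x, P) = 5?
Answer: 512/3 ≈ 170.67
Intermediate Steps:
H(Z) = Z²/3 (H(Z) = (Z + 0)²/3 = Z²/3)
m = ⅓ (m = 1*(⅓) = ⅓ ≈ 0.33333)
X(Q) = 5/2 - Q/2 (X(Q) = (5 - Q)/2 = 5/2 - Q/2)
(H(5) + X(m))*16 = ((⅓)*5² + (5/2 - ½*⅓))*16 = ((⅓)*25 + (5/2 - ⅙))*16 = (25/3 + 7/3)*16 = (32/3)*16 = 512/3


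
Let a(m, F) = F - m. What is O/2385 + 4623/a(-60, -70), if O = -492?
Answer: -147077/318 ≈ -462.51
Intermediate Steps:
O/2385 + 4623/a(-60, -70) = -492/2385 + 4623/(-70 - 1*(-60)) = -492*1/2385 + 4623/(-70 + 60) = -164/795 + 4623/(-10) = -164/795 + 4623*(-⅒) = -164/795 - 4623/10 = -147077/318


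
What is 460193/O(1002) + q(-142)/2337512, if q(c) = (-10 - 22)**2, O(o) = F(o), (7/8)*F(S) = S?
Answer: 941244353387/2342187024 ≈ 401.87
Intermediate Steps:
F(S) = 8*S/7
O(o) = 8*o/7
q(c) = 1024 (q(c) = (-32)**2 = 1024)
460193/O(1002) + q(-142)/2337512 = 460193/(((8/7)*1002)) + 1024/2337512 = 460193/(8016/7) + 1024*(1/2337512) = 460193*(7/8016) + 128/292189 = 3221351/8016 + 128/292189 = 941244353387/2342187024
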